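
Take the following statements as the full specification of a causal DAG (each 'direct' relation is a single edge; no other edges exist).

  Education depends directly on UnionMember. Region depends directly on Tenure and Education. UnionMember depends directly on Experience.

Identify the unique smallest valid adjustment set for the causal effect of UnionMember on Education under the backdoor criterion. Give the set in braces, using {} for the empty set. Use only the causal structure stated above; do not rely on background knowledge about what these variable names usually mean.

{}

Variables eligible for adjustment (non-descendants of UnionMember, excluding UnionMember and Education): {Experience, Tenure}.
Backdoor paths from UnionMember to Education:
  (none)
With no backdoor paths the empty set already satisfies the criterion, and it is trivially minimal.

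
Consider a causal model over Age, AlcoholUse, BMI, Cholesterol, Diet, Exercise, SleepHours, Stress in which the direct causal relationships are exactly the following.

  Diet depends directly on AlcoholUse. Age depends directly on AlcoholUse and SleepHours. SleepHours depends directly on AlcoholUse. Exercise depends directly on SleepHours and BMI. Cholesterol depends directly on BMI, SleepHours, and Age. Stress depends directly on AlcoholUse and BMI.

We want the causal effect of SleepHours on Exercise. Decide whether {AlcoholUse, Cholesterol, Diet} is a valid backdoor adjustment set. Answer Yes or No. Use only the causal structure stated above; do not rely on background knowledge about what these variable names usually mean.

No

Backdoor paths from SleepHours to Exercise (paths whose first edge points into SleepHours):
  P1: SleepHours <- AlcoholUse -> Stress <- BMI -> Exercise
  P2: SleepHours <- AlcoholUse -> Age -> Cholesterol <- BMI -> Exercise
Condition 1 (no descendant of SleepHours in the set): FAILS — Cholesterol is a descendant of SleepHours.
Condition 2 (every backdoor path blocked by {AlcoholUse, Cholesterol, Diet}):
  P1: blocked at fork node AlcoholUse ∈ conditioning set.
  P2: blocked at fork node AlcoholUse ∈ conditioning set.
{AlcoholUse, Cholesterol, Diet} does not satisfy the backdoor criterion.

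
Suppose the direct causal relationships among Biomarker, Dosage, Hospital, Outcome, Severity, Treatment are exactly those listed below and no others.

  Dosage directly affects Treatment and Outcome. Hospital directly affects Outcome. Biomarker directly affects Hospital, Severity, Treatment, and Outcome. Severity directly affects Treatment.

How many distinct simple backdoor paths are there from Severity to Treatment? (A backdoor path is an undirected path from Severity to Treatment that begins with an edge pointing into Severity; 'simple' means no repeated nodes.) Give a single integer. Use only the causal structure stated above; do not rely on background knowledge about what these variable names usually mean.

A backdoor path from Severity to Treatment is any simple undirected path whose first edge points into Severity (i.e. leaves Severity via a parent).
Parents of Severity: {Biomarker}.
Enumerating:
  P1: Severity <- Biomarker -> Hospital -> Outcome <- Dosage -> Treatment
  P2: Severity <- Biomarker -> Outcome <- Dosage -> Treatment
  P3: Severity <- Biomarker -> Treatment
That exhausts the simple backdoor paths. Count: 3.

3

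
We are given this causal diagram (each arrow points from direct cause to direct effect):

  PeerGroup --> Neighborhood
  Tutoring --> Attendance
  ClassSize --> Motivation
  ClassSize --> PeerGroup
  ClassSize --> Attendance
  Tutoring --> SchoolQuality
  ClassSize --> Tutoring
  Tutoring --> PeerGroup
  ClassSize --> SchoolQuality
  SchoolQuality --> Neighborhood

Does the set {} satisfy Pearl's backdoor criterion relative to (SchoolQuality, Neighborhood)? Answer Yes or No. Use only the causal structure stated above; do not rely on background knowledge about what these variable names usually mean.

No

Backdoor paths from SchoolQuality to Neighborhood (paths whose first edge points into SchoolQuality):
  P1: SchoolQuality <- ClassSize -> Tutoring -> PeerGroup -> Neighborhood
  P2: SchoolQuality <- ClassSize -> PeerGroup -> Neighborhood
  P3: SchoolQuality <- ClassSize -> Attendance <- Tutoring -> PeerGroup -> Neighborhood
  P4: SchoolQuality <- Tutoring <- ClassSize -> PeerGroup -> Neighborhood
  P5: SchoolQuality <- Tutoring -> PeerGroup -> Neighborhood
  P6: SchoolQuality <- Tutoring -> Attendance <- ClassSize -> PeerGroup -> Neighborhood
Condition 1 (no descendant of SchoolQuality in the set): holds — descendants of SchoolQuality are {Neighborhood}; none are in {}.
Condition 2 (every backdoor path blocked by {}):
  P1: open — no interior node is in the conditioning set.
  P2: open — no interior node is in the conditioning set.
  P3: blocked at collider Attendance (neither it nor any descendant is in the conditioning set).
  P4: open — no interior node is in the conditioning set.
  P5: open — no interior node is in the conditioning set.
  P6: blocked at collider Attendance (neither it nor any descendant is in the conditioning set).
{} does not satisfy the backdoor criterion.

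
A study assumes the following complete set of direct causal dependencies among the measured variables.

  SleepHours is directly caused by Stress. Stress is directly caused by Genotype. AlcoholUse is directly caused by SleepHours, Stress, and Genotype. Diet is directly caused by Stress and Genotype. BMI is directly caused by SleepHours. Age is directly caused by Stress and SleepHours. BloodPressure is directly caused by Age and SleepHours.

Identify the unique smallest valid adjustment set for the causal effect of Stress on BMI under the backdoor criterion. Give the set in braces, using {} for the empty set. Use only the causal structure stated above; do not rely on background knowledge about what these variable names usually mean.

Variables eligible for adjustment (non-descendants of Stress, excluding Stress and BMI): {Genotype}.
Backdoor paths from Stress to BMI:
  P1: Stress <- Genotype -> AlcoholUse <- SleepHours -> BMI
Each backdoor path contains an unconditioned collider, so every path is already blocked with the empty conditioning set:
  P1: blocked at collider AlcoholUse (neither it nor any descendant is in the conditioning set).
The empty set is therefore the unique smallest valid set.

{}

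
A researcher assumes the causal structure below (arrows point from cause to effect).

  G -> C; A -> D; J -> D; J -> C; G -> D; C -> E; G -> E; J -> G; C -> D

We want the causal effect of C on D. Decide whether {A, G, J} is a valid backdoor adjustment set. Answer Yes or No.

Backdoor paths from C to D (paths whose first edge points into C):
  P1: C <- J -> G -> D
  P2: C <- J -> D
  P3: C <- G <- J -> D
  P4: C <- G -> D
Condition 1 (no descendant of C in the set): holds — descendants of C are {D, E}; none are in {A, G, J}.
Condition 2 (every backdoor path blocked by {A, G, J}):
  P1: blocked at fork node J ∈ conditioning set.
  P2: blocked at fork node J ∈ conditioning set.
  P3: blocked at chain node G ∈ conditioning set.
  P4: blocked at fork node G ∈ conditioning set.
{A, G, J} satisfies the backdoor criterion.

Yes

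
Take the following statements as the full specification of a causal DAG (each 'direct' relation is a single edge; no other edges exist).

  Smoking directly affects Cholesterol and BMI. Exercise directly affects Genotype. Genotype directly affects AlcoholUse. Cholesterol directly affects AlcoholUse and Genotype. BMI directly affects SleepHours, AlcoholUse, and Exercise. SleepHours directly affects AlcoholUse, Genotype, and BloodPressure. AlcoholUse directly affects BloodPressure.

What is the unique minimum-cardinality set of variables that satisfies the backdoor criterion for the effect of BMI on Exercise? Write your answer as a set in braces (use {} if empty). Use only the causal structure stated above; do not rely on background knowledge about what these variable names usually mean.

Variables eligible for adjustment (non-descendants of BMI, excluding BMI and Exercise): {Cholesterol, Smoking}.
Backdoor paths from BMI to Exercise:
  P1: BMI <- Smoking -> Cholesterol -> Genotype <- Exercise
  P2: BMI <- Smoking -> Cholesterol -> AlcoholUse <- SleepHours -> Genotype <- Exercise
  P3: BMI <- Smoking -> Cholesterol -> AlcoholUse <- Genotype <- Exercise
  P4: BMI <- Smoking -> Cholesterol -> AlcoholUse -> BloodPressure <- SleepHours -> Genotype <- Exercise
Each backdoor path contains an unconditioned collider, so every path is already blocked with the empty conditioning set:
  P1: blocked at collider Genotype (neither it nor any descendant is in the conditioning set).
  P2: blocked at collider AlcoholUse (neither it nor any descendant is in the conditioning set).
  P3: blocked at collider AlcoholUse (neither it nor any descendant is in the conditioning set).
  P4: blocked at collider BloodPressure (neither it nor any descendant is in the conditioning set).
The empty set is therefore the unique smallest valid set.

{}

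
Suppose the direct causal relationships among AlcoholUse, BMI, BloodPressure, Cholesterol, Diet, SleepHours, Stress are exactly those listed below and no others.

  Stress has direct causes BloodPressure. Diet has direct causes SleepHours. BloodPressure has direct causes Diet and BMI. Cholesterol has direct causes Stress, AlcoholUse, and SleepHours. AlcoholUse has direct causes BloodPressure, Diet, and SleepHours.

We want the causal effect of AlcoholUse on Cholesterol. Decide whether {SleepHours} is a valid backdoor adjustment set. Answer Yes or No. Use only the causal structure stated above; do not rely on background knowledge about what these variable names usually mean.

Backdoor paths from AlcoholUse to Cholesterol (paths whose first edge points into AlcoholUse):
  P1: AlcoholUse <- SleepHours -> Diet -> BloodPressure -> Stress -> Cholesterol
  P2: AlcoholUse <- SleepHours -> Cholesterol
  P3: AlcoholUse <- Diet <- SleepHours -> Cholesterol
  P4: AlcoholUse <- Diet -> BloodPressure -> Stress -> Cholesterol
  P5: AlcoholUse <- BloodPressure <- Diet <- SleepHours -> Cholesterol
  P6: AlcoholUse <- BloodPressure -> Stress -> Cholesterol
Condition 1 (no descendant of AlcoholUse in the set): holds — descendants of AlcoholUse are {Cholesterol}; none are in {SleepHours}.
Condition 2 (every backdoor path blocked by {SleepHours}):
  P1: blocked at fork node SleepHours ∈ conditioning set.
  P2: blocked at fork node SleepHours ∈ conditioning set.
  P3: blocked at fork node SleepHours ∈ conditioning set.
  P4: open — no interior node is in the conditioning set.
  P5: blocked at fork node SleepHours ∈ conditioning set.
  P6: open — no interior node is in the conditioning set.
{SleepHours} does not satisfy the backdoor criterion.

No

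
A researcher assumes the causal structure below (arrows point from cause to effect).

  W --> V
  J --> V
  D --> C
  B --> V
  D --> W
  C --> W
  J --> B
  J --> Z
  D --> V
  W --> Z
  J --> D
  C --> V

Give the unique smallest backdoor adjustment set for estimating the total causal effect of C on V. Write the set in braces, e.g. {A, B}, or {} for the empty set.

Variables eligible for adjustment (non-descendants of C, excluding C and V): {B, D, J}.
Backdoor paths from C to V:
  P1: C <- D <- J -> B -> V
  P2: C <- D <- J -> Z <- W -> V
  P3: C <- D <- J -> V
  P4: C <- D -> W -> Z <- J -> B -> V
  P5: C <- D -> W -> Z <- J -> V
  P6: C <- D -> W -> V
  P7: C <- D -> V
The empty set is not sufficient: P1 (C <- D <- J -> B -> V) has no collider blocking it and no conditioned non-collider, so it is open.
Try {D}:
  P1: blocked at chain node D ∈ conditioning set.
  P2: blocked at chain node D ∈ conditioning set.
  P3: blocked at chain node D ∈ conditioning set.
  P4: blocked at fork node D ∈ conditioning set.
  P5: blocked at fork node D ∈ conditioning set.
  P6: blocked at fork node D ∈ conditioning set.
  P7: blocked at fork node D ∈ conditioning set.
{D} contains no descendant of C and blocks every backdoor path.
No other singleton works — e.g. {J} leaves P6 open — so {D} is the unique smallest valid adjustment set.

{D}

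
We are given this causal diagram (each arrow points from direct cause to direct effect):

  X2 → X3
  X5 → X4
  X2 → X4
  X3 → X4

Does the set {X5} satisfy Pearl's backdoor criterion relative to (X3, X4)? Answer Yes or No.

Backdoor paths from X3 to X4 (paths whose first edge points into X3):
  P1: X3 <- X2 -> X4
Condition 1 (no descendant of X3 in the set): holds — descendants of X3 are {X4}; none are in {X5}.
Condition 2 (every backdoor path blocked by {X5}):
  P1: open — no interior node is in the conditioning set.
{X5} does not satisfy the backdoor criterion.

No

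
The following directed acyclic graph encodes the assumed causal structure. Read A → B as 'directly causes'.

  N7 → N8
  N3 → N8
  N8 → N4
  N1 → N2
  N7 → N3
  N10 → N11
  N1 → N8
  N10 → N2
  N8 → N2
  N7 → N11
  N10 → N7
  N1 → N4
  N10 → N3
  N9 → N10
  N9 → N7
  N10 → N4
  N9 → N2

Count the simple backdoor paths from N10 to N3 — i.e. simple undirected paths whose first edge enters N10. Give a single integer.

A backdoor path from N10 to N3 is any simple undirected path whose first edge points into N10 (i.e. leaves N10 via a parent).
Parents of N10: {N9}.
Enumerating:
  P1: N10 <- N9 -> N7 -> N3
  P2: N10 <- N9 -> N7 -> N8 <- N3
  P3: N10 <- N9 -> N2 <- N1 -> N8 <- N7 -> N3
  P4: N10 <- N9 -> N2 <- N1 -> N8 <- N3
  P5: N10 <- N9 -> N2 <- N1 -> N4 <- N8 <- N7 -> N3
  P6: N10 <- N9 -> N2 <- N1 -> N4 <- N8 <- N3
  P7: N10 <- N9 -> N2 <- N8 <- N7 -> N3
  P8: N10 <- N9 -> N2 <- N8 <- N3
That exhausts the simple backdoor paths. Count: 8.

8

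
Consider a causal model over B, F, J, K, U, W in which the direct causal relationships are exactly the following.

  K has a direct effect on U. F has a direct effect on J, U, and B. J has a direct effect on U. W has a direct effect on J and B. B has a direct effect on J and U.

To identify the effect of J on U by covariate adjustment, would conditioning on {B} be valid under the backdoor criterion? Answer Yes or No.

No

Backdoor paths from J to U (paths whose first edge points into J):
  P1: J <- F -> B -> U
  P2: J <- F -> U
  P3: J <- W -> B <- F -> U
  P4: J <- W -> B -> U
  P5: J <- B <- F -> U
  P6: J <- B -> U
Condition 1 (no descendant of J in the set): holds — descendants of J are {U}; none are in {B}.
Condition 2 (every backdoor path blocked by {B}):
  P1: blocked at chain node B ∈ conditioning set.
  P2: open — no interior node is in the conditioning set.
  P3: open — collider(s) B are conditioned on (or have a conditioned descendant) and no non-collider on the path is in the set.
  P4: blocked at chain node B ∈ conditioning set.
  P5: blocked at chain node B ∈ conditioning set.
  P6: blocked at fork node B ∈ conditioning set.
{B} does not satisfy the backdoor criterion.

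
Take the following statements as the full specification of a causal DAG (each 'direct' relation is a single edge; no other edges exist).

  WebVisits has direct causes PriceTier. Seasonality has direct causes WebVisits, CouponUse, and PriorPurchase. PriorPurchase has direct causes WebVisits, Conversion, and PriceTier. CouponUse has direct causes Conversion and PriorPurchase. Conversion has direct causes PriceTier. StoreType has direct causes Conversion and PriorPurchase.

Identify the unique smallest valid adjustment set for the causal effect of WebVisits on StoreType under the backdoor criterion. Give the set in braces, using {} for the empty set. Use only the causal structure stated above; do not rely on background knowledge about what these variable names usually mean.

{PriceTier}

Variables eligible for adjustment (non-descendants of WebVisits, excluding WebVisits and StoreType): {Conversion, PriceTier}.
Backdoor paths from WebVisits to StoreType:
  P1: WebVisits <- PriceTier -> Conversion -> PriorPurchase -> StoreType
  P2: WebVisits <- PriceTier -> Conversion -> CouponUse <- PriorPurchase -> StoreType
  P3: WebVisits <- PriceTier -> Conversion -> CouponUse -> Seasonality <- PriorPurchase -> StoreType
  P4: WebVisits <- PriceTier -> Conversion -> StoreType
  P5: WebVisits <- PriceTier -> PriorPurchase <- Conversion -> StoreType
  P6: WebVisits <- PriceTier -> PriorPurchase -> CouponUse <- Conversion -> StoreType
  P7: WebVisits <- PriceTier -> PriorPurchase -> StoreType
  P8: WebVisits <- PriceTier -> PriorPurchase -> Seasonality <- CouponUse <- Conversion -> StoreType
The empty set is not sufficient: P1 (WebVisits <- PriceTier -> Conversion -> PriorPurchase -> StoreType) has no collider blocking it and no conditioned non-collider, so it is open.
Try {PriceTier}:
  P1: blocked at fork node PriceTier ∈ conditioning set.
  P2: blocked at fork node PriceTier ∈ conditioning set.
  P3: blocked at fork node PriceTier ∈ conditioning set.
  P4: blocked at fork node PriceTier ∈ conditioning set.
  P5: blocked at fork node PriceTier ∈ conditioning set.
  P6: blocked at fork node PriceTier ∈ conditioning set.
  P7: blocked at fork node PriceTier ∈ conditioning set.
  P8: blocked at fork node PriceTier ∈ conditioning set.
{PriceTier} contains no descendant of WebVisits and blocks every backdoor path.
No other singleton works — e.g. {Conversion} leaves P7 open — so {PriceTier} is the unique smallest valid adjustment set.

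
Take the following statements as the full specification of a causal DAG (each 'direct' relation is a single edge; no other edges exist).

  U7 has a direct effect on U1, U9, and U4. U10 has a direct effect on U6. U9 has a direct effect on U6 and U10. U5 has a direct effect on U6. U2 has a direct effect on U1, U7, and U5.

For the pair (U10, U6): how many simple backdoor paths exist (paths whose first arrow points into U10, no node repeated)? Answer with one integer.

A backdoor path from U10 to U6 is any simple undirected path whose first edge points into U10 (i.e. leaves U10 via a parent).
Parents of U10: {U9}.
Enumerating:
  P1: U10 <- U9 <- U7 <- U2 -> U5 -> U6
  P2: U10 <- U9 <- U7 -> U1 <- U2 -> U5 -> U6
  P3: U10 <- U9 -> U6
That exhausts the simple backdoor paths. Count: 3.

3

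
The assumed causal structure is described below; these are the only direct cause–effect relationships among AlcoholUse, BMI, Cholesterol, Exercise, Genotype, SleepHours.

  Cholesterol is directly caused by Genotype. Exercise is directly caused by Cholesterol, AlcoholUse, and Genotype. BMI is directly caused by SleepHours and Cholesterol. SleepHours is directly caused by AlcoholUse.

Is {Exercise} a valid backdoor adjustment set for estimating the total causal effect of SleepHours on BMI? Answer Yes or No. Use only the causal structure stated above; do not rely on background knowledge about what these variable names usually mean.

No

Backdoor paths from SleepHours to BMI (paths whose first edge points into SleepHours):
  P1: SleepHours <- AlcoholUse -> Exercise <- Genotype -> Cholesterol -> BMI
  P2: SleepHours <- AlcoholUse -> Exercise <- Cholesterol -> BMI
Condition 1 (no descendant of SleepHours in the set): holds — descendants of SleepHours are {BMI}; none are in {Exercise}.
Condition 2 (every backdoor path blocked by {Exercise}):
  P1: open — collider(s) Exercise are conditioned on (or have a conditioned descendant) and no non-collider on the path is in the set.
  P2: open — collider(s) Exercise are conditioned on (or have a conditioned descendant) and no non-collider on the path is in the set.
{Exercise} does not satisfy the backdoor criterion.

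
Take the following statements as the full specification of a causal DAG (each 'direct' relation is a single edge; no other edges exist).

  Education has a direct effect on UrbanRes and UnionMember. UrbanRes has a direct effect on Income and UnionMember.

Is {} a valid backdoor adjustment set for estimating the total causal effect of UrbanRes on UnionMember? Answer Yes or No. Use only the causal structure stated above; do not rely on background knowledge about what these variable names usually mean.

No

Backdoor paths from UrbanRes to UnionMember (paths whose first edge points into UrbanRes):
  P1: UrbanRes <- Education -> UnionMember
Condition 1 (no descendant of UrbanRes in the set): holds — descendants of UrbanRes are {Income, UnionMember}; none are in {}.
Condition 2 (every backdoor path blocked by {}):
  P1: open — no interior node is in the conditioning set.
{} does not satisfy the backdoor criterion.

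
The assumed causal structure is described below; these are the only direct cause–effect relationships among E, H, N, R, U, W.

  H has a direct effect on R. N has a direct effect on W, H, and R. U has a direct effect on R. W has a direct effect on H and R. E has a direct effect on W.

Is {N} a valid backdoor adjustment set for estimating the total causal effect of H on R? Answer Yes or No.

Backdoor paths from H to R (paths whose first edge points into H):
  P1: H <- N -> W -> R
  P2: H <- N -> R
  P3: H <- W <- N -> R
  P4: H <- W -> R
Condition 1 (no descendant of H in the set): holds — descendants of H are {R}; none are in {N}.
Condition 2 (every backdoor path blocked by {N}):
  P1: blocked at fork node N ∈ conditioning set.
  P2: blocked at fork node N ∈ conditioning set.
  P3: blocked at fork node N ∈ conditioning set.
  P4: open — no interior node is in the conditioning set.
{N} does not satisfy the backdoor criterion.

No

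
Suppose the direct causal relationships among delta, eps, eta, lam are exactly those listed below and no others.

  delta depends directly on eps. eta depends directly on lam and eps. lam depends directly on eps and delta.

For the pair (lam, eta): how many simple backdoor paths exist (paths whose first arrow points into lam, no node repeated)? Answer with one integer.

2

A backdoor path from lam to eta is any simple undirected path whose first edge points into lam (i.e. leaves lam via a parent).
Parents of lam: {delta, eps}.
Enumerating:
  P1: lam <- eps -> eta
  P2: lam <- delta <- eps -> eta
That exhausts the simple backdoor paths. Count: 2.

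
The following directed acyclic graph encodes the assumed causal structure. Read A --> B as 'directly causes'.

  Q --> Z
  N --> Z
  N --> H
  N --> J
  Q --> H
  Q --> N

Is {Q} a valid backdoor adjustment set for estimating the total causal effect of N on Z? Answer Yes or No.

Yes

Backdoor paths from N to Z (paths whose first edge points into N):
  P1: N <- Q -> Z
Condition 1 (no descendant of N in the set): holds — descendants of N are {H, J, Z}; none are in {Q}.
Condition 2 (every backdoor path blocked by {Q}):
  P1: blocked at fork node Q ∈ conditioning set.
{Q} satisfies the backdoor criterion.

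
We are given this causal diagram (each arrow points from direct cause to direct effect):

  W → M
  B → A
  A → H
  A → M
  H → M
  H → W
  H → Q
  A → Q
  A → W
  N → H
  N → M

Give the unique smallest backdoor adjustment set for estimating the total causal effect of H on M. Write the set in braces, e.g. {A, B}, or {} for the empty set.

Variables eligible for adjustment (non-descendants of H, excluding H and M): {A, B, N}.
Backdoor paths from H to M:
  P1: H <- N -> M
  P2: H <- A -> W -> M
  P3: H <- A -> M
The empty set is not sufficient: P1 (H <- N -> M) has no collider blocking it and no conditioned non-collider, so it is open.
Try {A, N}:
  P1: blocked at fork node N ∈ conditioning set.
  P2: blocked at fork node A ∈ conditioning set.
  P3: blocked at fork node A ∈ conditioning set.
{A, N} contains no descendant of H and blocks every backdoor path.
Every element of {A, N} is needed (dropping A leaves P2 open; dropping N leaves P1 open), so no proper subset is valid.
Among all size-2 subsets of the eligible variables, only {A, N} blocks every backdoor path, so it is the unique smallest valid adjustment set.

{A, N}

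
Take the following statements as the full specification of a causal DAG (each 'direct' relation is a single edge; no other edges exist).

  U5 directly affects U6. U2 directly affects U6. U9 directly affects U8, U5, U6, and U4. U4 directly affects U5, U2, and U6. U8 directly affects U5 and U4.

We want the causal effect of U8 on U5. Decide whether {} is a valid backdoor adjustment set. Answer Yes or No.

Backdoor paths from U8 to U5 (paths whose first edge points into U8):
  P1: U8 <- U9 -> U4 -> U2 -> U6 <- U5
  P2: U8 <- U9 -> U4 -> U5
  P3: U8 <- U9 -> U4 -> U6 <- U5
  P4: U8 <- U9 -> U5
  P5: U8 <- U9 -> U6 <- U4 -> U5
  P6: U8 <- U9 -> U6 <- U2 <- U4 -> U5
  P7: U8 <- U9 -> U6 <- U5
Condition 1 (no descendant of U8 in the set): holds — descendants of U8 are {U2, U4, U5, U6}; none are in {}.
Condition 2 (every backdoor path blocked by {}):
  P1: blocked at collider U6 (neither it nor any descendant is in the conditioning set).
  P2: open — no interior node is in the conditioning set.
  P3: blocked at collider U6 (neither it nor any descendant is in the conditioning set).
  P4: open — no interior node is in the conditioning set.
  P5: blocked at collider U6 (neither it nor any descendant is in the conditioning set).
  P6: blocked at collider U6 (neither it nor any descendant is in the conditioning set).
  P7: blocked at collider U6 (neither it nor any descendant is in the conditioning set).
{} does not satisfy the backdoor criterion.

No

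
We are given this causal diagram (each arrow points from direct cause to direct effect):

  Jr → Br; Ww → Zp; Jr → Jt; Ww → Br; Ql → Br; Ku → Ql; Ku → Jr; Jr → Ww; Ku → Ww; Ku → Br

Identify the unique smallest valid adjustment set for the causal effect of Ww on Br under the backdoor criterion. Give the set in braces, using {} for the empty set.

Variables eligible for adjustment (non-descendants of Ww, excluding Ww and Br): {Jr, Jt, Ku, Ql}.
Backdoor paths from Ww to Br:
  P1: Ww <- Ku -> Jr -> Br
  P2: Ww <- Ku -> Ql -> Br
  P3: Ww <- Ku -> Br
  P4: Ww <- Jr <- Ku -> Ql -> Br
  P5: Ww <- Jr <- Ku -> Br
  P6: Ww <- Jr -> Br
The empty set is not sufficient: P1 (Ww <- Ku -> Jr -> Br) has no collider blocking it and no conditioned non-collider, so it is open.
Try {Jr, Ku}:
  P1: blocked at fork node Ku ∈ conditioning set.
  P2: blocked at fork node Ku ∈ conditioning set.
  P3: blocked at fork node Ku ∈ conditioning set.
  P4: blocked at chain node Jr ∈ conditioning set.
  P5: blocked at chain node Jr ∈ conditioning set.
  P6: blocked at fork node Jr ∈ conditioning set.
{Jr, Ku} contains no descendant of Ww and blocks every backdoor path.
Every element of {Jr, Ku} is needed (dropping Jr leaves P6 open; dropping Ku leaves P2 open), so no proper subset is valid.
Among all size-2 subsets of the eligible variables, only {Jr, Ku} blocks every backdoor path, so it is the unique smallest valid adjustment set.

{Jr, Ku}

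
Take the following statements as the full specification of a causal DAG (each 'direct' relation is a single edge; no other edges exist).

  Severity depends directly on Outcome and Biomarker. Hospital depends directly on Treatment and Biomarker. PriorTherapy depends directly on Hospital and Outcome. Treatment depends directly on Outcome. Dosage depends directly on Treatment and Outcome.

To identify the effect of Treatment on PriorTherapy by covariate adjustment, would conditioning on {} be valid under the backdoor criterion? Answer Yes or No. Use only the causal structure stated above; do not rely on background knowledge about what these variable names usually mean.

No

Backdoor paths from Treatment to PriorTherapy (paths whose first edge points into Treatment):
  P1: Treatment <- Outcome -> Severity <- Biomarker -> Hospital -> PriorTherapy
  P2: Treatment <- Outcome -> PriorTherapy
Condition 1 (no descendant of Treatment in the set): holds — descendants of Treatment are {Dosage, Hospital, PriorTherapy}; none are in {}.
Condition 2 (every backdoor path blocked by {}):
  P1: blocked at collider Severity (neither it nor any descendant is in the conditioning set).
  P2: open — no interior node is in the conditioning set.
{} does not satisfy the backdoor criterion.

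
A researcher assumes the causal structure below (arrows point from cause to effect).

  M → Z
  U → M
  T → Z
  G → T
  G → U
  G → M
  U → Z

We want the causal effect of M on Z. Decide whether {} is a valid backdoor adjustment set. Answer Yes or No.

No

Backdoor paths from M to Z (paths whose first edge points into M):
  P1: M <- G -> U -> Z
  P2: M <- G -> T -> Z
  P3: M <- U <- G -> T -> Z
  P4: M <- U -> Z
Condition 1 (no descendant of M in the set): holds — descendants of M are {Z}; none are in {}.
Condition 2 (every backdoor path blocked by {}):
  P1: open — no interior node is in the conditioning set.
  P2: open — no interior node is in the conditioning set.
  P3: open — no interior node is in the conditioning set.
  P4: open — no interior node is in the conditioning set.
{} does not satisfy the backdoor criterion.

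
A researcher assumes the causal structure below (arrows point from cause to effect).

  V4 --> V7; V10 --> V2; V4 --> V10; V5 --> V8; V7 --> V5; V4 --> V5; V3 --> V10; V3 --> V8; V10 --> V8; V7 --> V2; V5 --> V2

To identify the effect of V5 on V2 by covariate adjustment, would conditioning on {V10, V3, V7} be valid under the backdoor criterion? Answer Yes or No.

Backdoor paths from V5 to V2 (paths whose first edge points into V5):
  P1: V5 <- V4 -> V10 -> V2
  P2: V5 <- V4 -> V7 -> V2
  P3: V5 <- V7 <- V4 -> V10 -> V2
  P4: V5 <- V7 -> V2
Condition 1 (no descendant of V5 in the set): holds — descendants of V5 are {V2, V8}; none are in {V10, V3, V7}.
Condition 2 (every backdoor path blocked by {V10, V3, V7}):
  P1: blocked at chain node V10 ∈ conditioning set.
  P2: blocked at chain node V7 ∈ conditioning set.
  P3: blocked at chain node V7 ∈ conditioning set.
  P4: blocked at fork node V7 ∈ conditioning set.
{V10, V3, V7} satisfies the backdoor criterion.

Yes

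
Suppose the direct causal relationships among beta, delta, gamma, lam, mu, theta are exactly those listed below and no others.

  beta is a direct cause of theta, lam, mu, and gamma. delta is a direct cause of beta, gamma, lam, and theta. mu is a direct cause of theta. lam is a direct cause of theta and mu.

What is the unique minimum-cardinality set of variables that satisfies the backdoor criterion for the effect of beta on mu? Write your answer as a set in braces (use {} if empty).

{delta}

Variables eligible for adjustment (non-descendants of beta, excluding beta and mu): {delta}.
Backdoor paths from beta to mu:
  P1: beta <- delta -> lam -> mu
  P2: beta <- delta -> lam -> theta <- mu
  P3: beta <- delta -> theta <- lam -> mu
  P4: beta <- delta -> theta <- mu
The empty set is not sufficient: P1 (beta <- delta -> lam -> mu) has no collider blocking it and no conditioned non-collider, so it is open.
Try {delta}:
  P1: blocked at fork node delta ∈ conditioning set.
  P2: blocked at fork node delta ∈ conditioning set.
  P3: blocked at fork node delta ∈ conditioning set.
  P4: blocked at fork node delta ∈ conditioning set.
{delta} contains no descendant of beta and blocks every backdoor path.
{delta} is the unique smallest valid adjustment set.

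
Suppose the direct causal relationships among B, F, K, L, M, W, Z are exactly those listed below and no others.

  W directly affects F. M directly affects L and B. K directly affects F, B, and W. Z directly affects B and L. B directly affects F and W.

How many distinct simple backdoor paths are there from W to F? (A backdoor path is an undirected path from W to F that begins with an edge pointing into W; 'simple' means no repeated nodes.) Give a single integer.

A backdoor path from W to F is any simple undirected path whose first edge points into W (i.e. leaves W via a parent).
Parents of W: {B, K}.
Enumerating:
  P1: W <- K -> B -> F
  P2: W <- K -> F
  P3: W <- B <- K -> F
  P4: W <- B -> F
That exhausts the simple backdoor paths. Count: 4.

4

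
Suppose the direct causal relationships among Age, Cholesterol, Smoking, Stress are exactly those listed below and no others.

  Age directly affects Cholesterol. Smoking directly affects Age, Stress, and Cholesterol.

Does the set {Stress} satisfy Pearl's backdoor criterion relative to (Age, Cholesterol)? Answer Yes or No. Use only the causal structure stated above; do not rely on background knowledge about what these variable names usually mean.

Backdoor paths from Age to Cholesterol (paths whose first edge points into Age):
  P1: Age <- Smoking -> Cholesterol
Condition 1 (no descendant of Age in the set): holds — descendants of Age are {Cholesterol}; none are in {Stress}.
Condition 2 (every backdoor path blocked by {Stress}):
  P1: open — no interior node is in the conditioning set.
{Stress} does not satisfy the backdoor criterion.

No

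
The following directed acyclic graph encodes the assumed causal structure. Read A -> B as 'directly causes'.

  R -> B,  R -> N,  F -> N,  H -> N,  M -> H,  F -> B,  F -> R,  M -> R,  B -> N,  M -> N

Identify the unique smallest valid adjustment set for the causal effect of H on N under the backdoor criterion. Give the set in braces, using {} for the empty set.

Variables eligible for adjustment (non-descendants of H, excluding H and N): {B, F, M, R}.
Backdoor paths from H to N:
  P1: H <- M -> R <- F -> B -> N
  P2: H <- M -> R <- F -> N
  P3: H <- M -> R -> B <- F -> N
  P4: H <- M -> R -> B -> N
  P5: H <- M -> R -> N
  P6: H <- M -> N
The empty set is not sufficient: P4 (H <- M -> R -> B -> N) has no collider blocking it and no conditioned non-collider, so it is open.
Try {M}:
  P1: blocked at fork node M ∈ conditioning set.
  P2: blocked at fork node M ∈ conditioning set.
  P3: blocked at fork node M ∈ conditioning set.
  P4: blocked at fork node M ∈ conditioning set.
  P5: blocked at fork node M ∈ conditioning set.
  P6: blocked at fork node M ∈ conditioning set.
{M} contains no descendant of H and blocks every backdoor path.
No other singleton works — e.g. {F} leaves P4 open — so {M} is the unique smallest valid adjustment set.

{M}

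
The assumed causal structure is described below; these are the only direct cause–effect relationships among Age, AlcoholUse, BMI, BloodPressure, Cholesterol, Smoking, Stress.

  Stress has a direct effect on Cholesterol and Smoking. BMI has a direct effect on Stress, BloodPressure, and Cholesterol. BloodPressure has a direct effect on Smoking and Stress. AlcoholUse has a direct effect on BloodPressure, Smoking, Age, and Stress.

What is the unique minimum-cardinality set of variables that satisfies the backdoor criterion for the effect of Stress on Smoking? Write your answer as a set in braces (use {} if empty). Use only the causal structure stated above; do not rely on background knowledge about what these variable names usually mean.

{AlcoholUse, BloodPressure}

Variables eligible for adjustment (non-descendants of Stress, excluding Stress and Smoking): {Age, AlcoholUse, BMI, BloodPressure}.
Backdoor paths from Stress to Smoking:
  P1: Stress <- BMI -> BloodPressure <- AlcoholUse -> Smoking
  P2: Stress <- BMI -> BloodPressure -> Smoking
  P3: Stress <- AlcoholUse -> BloodPressure -> Smoking
  P4: Stress <- AlcoholUse -> Smoking
  P5: Stress <- BloodPressure <- AlcoholUse -> Smoking
  P6: Stress <- BloodPressure -> Smoking
The empty set is not sufficient: P2 (Stress <- BMI -> BloodPressure -> Smoking) has no collider blocking it and no conditioned non-collider, so it is open.
Try {AlcoholUse, BloodPressure}:
  P1: blocked at fork node AlcoholUse ∈ conditioning set.
  P2: blocked at chain node BloodPressure ∈ conditioning set.
  P3: blocked at fork node AlcoholUse ∈ conditioning set.
  P4: blocked at fork node AlcoholUse ∈ conditioning set.
  P5: blocked at chain node BloodPressure ∈ conditioning set.
  P6: blocked at fork node BloodPressure ∈ conditioning set.
{AlcoholUse, BloodPressure} contains no descendant of Stress and blocks every backdoor path.
Every element of {AlcoholUse, BloodPressure} is needed (dropping AlcoholUse leaves P1 open; dropping BloodPressure leaves P2 open), so no proper subset is valid.
Among all size-2 subsets of the eligible variables, only {AlcoholUse, BloodPressure} blocks every backdoor path, so it is the unique smallest valid adjustment set.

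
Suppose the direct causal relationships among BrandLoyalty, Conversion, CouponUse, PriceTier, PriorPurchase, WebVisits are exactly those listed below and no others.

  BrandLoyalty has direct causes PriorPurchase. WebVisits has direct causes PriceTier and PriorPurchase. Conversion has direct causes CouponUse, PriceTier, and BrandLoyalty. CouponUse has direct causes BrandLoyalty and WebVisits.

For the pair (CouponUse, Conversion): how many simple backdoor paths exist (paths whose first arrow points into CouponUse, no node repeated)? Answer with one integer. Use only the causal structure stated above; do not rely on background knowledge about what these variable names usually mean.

A backdoor path from CouponUse to Conversion is any simple undirected path whose first edge points into CouponUse (i.e. leaves CouponUse via a parent).
Parents of CouponUse: {BrandLoyalty, WebVisits}.
Enumerating:
  P1: CouponUse <- WebVisits <- PriceTier -> Conversion
  P2: CouponUse <- WebVisits <- PriorPurchase -> BrandLoyalty -> Conversion
  P3: CouponUse <- BrandLoyalty <- PriorPurchase -> WebVisits <- PriceTier -> Conversion
  P4: CouponUse <- BrandLoyalty -> Conversion
That exhausts the simple backdoor paths. Count: 4.

4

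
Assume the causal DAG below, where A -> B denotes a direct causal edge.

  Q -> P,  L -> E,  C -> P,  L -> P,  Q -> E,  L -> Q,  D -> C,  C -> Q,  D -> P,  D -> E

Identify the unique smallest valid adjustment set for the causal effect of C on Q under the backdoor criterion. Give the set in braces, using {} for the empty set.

{}

Variables eligible for adjustment (non-descendants of C, excluding C and Q): {D, L}.
Backdoor paths from C to Q:
  P1: C <- D -> E <- L -> Q
  P2: C <- D -> E <- L -> P <- Q
  P3: C <- D -> E <- Q
  P4: C <- D -> P <- L -> Q
  P5: C <- D -> P <- L -> E <- Q
  P6: C <- D -> P <- Q
Each backdoor path contains an unconditioned collider, so every path is already blocked with the empty conditioning set:
  P1: blocked at collider E (neither it nor any descendant is in the conditioning set).
  P2: blocked at collider E (neither it nor any descendant is in the conditioning set).
  P3: blocked at collider E (neither it nor any descendant is in the conditioning set).
  P4: blocked at collider P (neither it nor any descendant is in the conditioning set).
  P5: blocked at collider P (neither it nor any descendant is in the conditioning set).
  P6: blocked at collider P (neither it nor any descendant is in the conditioning set).
The empty set is therefore the unique smallest valid set.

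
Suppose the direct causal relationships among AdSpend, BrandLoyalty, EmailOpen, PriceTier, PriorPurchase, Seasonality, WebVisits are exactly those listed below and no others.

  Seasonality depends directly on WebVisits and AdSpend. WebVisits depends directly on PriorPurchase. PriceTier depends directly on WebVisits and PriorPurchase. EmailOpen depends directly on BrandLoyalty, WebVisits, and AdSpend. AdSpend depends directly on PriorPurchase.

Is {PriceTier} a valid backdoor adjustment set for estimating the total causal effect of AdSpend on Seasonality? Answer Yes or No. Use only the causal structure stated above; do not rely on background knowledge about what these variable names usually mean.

Backdoor paths from AdSpend to Seasonality (paths whose first edge points into AdSpend):
  P1: AdSpend <- PriorPurchase -> WebVisits -> Seasonality
  P2: AdSpend <- PriorPurchase -> PriceTier <- WebVisits -> Seasonality
Condition 1 (no descendant of AdSpend in the set): holds — descendants of AdSpend are {EmailOpen, Seasonality}; none are in {PriceTier}.
Condition 2 (every backdoor path blocked by {PriceTier}):
  P1: open — no interior node is in the conditioning set.
  P2: open — collider(s) PriceTier are conditioned on (or have a conditioned descendant) and no non-collider on the path is in the set.
{PriceTier} does not satisfy the backdoor criterion.

No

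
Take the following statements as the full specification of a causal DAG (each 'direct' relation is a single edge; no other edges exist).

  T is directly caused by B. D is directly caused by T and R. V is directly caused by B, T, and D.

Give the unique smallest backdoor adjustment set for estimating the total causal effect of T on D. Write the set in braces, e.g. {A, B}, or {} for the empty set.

Variables eligible for adjustment (non-descendants of T, excluding T and D): {B, R}.
Backdoor paths from T to D:
  P1: T <- B -> V <- D
Each backdoor path contains an unconditioned collider, so every path is already blocked with the empty conditioning set:
  P1: blocked at collider V (neither it nor any descendant is in the conditioning set).
The empty set is therefore the unique smallest valid set.

{}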